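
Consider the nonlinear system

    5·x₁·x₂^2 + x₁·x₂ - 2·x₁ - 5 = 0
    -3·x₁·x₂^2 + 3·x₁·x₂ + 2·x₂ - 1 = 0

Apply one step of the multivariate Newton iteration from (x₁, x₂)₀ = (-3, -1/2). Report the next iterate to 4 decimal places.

At (-3, -1/2): F = (-1.2500, 4.7500).
Jacobian J = [[5·x₂^2 + x₂ - 2, 10·x₁·x₂ + x₁], [-3·x₂^2 + 3·x₂, -6·x₁·x₂ + 3·x₁ + 2]].
At the point, J = [[-1.2500, 12.0000], [-2.2500, -16.0000]] (det J = 47.0000).
Solving J·Δ = −F gives Δ = (0.7872, 0.1862).
Then the next iterate is (x₁, x₂)₁ = (-2.2128, -0.3138).

(-2.2128, -0.3138)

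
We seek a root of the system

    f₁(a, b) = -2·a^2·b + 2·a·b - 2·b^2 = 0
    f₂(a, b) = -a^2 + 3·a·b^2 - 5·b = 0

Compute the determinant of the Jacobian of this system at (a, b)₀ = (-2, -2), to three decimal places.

J = [[-4·a·b + 2·b, -2·a^2 + 2·a - 4·b], [-2·a + 3·b^2, 6·a·b - 5]].
At the point, J = [[-20.000, -4.000], [16.000, 19.000]].
det J = -316.000.

-316.000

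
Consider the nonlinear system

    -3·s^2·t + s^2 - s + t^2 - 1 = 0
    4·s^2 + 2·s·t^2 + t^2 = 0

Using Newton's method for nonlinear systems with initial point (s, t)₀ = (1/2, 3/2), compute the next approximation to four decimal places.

At (1/2, 3/2): F = (-0.1250, 5.5000).
Jacobian J = [[-6·s·t + 2·s - 1, -3·s^2 + 2·t], [8·s + 2·t^2, 4·s·t + 2·t]].
At the point, J = [[-4.5000, 2.2500], [8.5000, 6.0000]] (det J = -46.1250).
Solving J·Δ = −F gives Δ = (-0.2846, -0.5136).
Then the next iterate is (s, t)₁ = (0.2154, 0.9864).

(0.2154, 0.9864)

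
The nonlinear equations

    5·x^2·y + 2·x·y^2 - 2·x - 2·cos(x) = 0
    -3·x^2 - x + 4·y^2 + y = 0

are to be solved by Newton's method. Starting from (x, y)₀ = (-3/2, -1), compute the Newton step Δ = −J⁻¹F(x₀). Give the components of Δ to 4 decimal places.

(0.5176, 0.2701)

At (-3/2, -1): F = (-11.391474, -2.2500).
Jacobian J = [[10·x·y + 2·y^2 + 2·sin(x) - 2, 5·x^2 + 4·x·y], [-6·x - 1, 8·y + 1]].
At the point, J = [[13.005010, 17.2500], [8.0000, -7.0000]] (det J = -229.035070).
Solving J·Δ = −F gives Δ = (0.5176, 0.2701).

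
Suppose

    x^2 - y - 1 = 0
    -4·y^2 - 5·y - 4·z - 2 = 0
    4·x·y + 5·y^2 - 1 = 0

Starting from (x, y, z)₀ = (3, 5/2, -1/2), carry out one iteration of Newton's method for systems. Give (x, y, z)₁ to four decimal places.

(1.8631, 1.1789, -1.6180)

At (3, 5/2, -1/2): F = (5.5000, -37.5000, 60.2500).
Jacobian J = [[2·x, -1, 0], [0, -8·y - 5, -4], [4·y, 4·x + 10·y, 0]].
At the point, J = [[6.0000, -1.0000, 0.0000], [0.0000, -25.0000, -4.0000], [10.0000, 37.0000, 0.0000]] (det J = 928.0000).
Solving J·Δ = −F gives Δ = (-1.1369, -1.3211, -1.1180).
Then the next iterate is (x, y, z)₁ = (1.8631, 1.1789, -1.6180).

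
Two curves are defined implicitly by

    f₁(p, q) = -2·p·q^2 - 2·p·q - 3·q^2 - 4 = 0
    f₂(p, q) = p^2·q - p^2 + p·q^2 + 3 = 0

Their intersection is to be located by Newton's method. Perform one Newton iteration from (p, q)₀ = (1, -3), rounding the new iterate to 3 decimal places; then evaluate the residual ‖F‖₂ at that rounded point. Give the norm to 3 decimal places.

10.705

At (1, -3): F = (-43.000, 8.000).
Jacobian J = [[-2·q^2 - 2·q, -4·p·q - 2·p - 6·q], [2·p·q - 2·p + q^2, p^2 + 2·p·q]].
At the point, J = [[-12.000, 28.000], [1.000, -5.000]] (det J = 32.000).
Solving J·Δ = −F gives Δ = (0.281, 1.656).
Then the next iterate is (p, q)₁ = (1.281, -1.344).
Re-evaluating at (1.281, -1.344): F = (-10.60351, 1.46750), so ‖F‖₂ = 10.705.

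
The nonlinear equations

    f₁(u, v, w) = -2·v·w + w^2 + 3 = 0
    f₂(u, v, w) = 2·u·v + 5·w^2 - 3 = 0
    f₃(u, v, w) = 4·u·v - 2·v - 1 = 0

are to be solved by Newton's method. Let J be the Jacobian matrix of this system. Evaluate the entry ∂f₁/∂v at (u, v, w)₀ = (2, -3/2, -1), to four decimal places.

∂f₁/∂v = -2·w.
At (2, -3/2, -1) this is 2.0000.

2.0000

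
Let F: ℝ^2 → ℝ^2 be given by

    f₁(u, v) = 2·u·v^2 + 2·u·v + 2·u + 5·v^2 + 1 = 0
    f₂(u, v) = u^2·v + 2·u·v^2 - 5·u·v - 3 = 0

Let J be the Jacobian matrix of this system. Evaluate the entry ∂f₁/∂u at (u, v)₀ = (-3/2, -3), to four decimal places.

∂f₁/∂u = 2·v^2 + 2·v + 2.
At (-3/2, -3) this is 14.0000.

14.0000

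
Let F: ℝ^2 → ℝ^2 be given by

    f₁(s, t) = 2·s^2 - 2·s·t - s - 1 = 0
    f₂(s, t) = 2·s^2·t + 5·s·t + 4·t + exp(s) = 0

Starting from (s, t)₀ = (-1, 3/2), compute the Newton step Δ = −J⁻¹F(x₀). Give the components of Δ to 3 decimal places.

(0.108, -2.069)

At (-1, 3/2): F = (5.000, 1.86788).
Jacobian J = [[4·s - 2·t - 1, -2·s], [4·s·t + 5·t + exp(s), 2·s^2 + 5·s + 4]].
At the point, J = [[-8.000, 2.000], [1.86788, 1.000]] (det J = -11.73576).
Solving J·Δ = −F gives Δ = (0.108, -2.069).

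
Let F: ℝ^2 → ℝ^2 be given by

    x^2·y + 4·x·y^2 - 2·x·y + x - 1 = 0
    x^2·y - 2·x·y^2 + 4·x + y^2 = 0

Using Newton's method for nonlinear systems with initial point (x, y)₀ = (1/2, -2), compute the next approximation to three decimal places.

(0.822, -0.272)

At (1/2, -2): F = (9.000, 1.500).
Jacobian J = [[2·x·y + 4·y^2 - 2·y + 1, x^2 + 8·x·y - 2·x], [2·x·y - 2·y^2 + 4, x^2 - 4·x·y + 2·y]].
At the point, J = [[19.000, -8.750], [-6.000, 0.250]] (det J = -47.750).
Solving J·Δ = −F gives Δ = (0.322, 1.728).
Then the next iterate is (x, y)₁ = (0.822, -0.272).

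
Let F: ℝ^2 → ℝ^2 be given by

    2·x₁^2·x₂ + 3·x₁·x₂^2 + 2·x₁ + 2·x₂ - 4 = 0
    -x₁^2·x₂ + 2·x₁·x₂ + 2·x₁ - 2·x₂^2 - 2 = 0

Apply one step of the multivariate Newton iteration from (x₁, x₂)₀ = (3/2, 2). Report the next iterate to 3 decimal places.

At (3/2, 2): F = (30.000, -5.500).
Jacobian J = [[4·x₁·x₂ + 3·x₂^2 + 2, 2·x₁^2 + 6·x₁·x₂ + 2], [-2·x₁·x₂ + 2·x₂ + 2, -x₁^2 + 2·x₁ - 4·x₂]].
At the point, J = [[26.000, 24.500], [0.000, -7.250]] (det J = -188.500).
Solving J·Δ = −F gives Δ = (-0.439, -0.759).
Then the next iterate is (x₁, x₂)₁ = (1.061, 1.241).

(1.061, 1.241)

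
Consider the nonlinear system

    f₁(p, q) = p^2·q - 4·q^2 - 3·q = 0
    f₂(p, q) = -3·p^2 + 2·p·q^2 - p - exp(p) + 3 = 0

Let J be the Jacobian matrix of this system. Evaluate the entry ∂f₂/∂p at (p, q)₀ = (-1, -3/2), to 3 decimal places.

∂f₂/∂p = -6·p + 2·q^2 - exp(p) - 1.
At (-1, -3/2) this is 9.132.

9.132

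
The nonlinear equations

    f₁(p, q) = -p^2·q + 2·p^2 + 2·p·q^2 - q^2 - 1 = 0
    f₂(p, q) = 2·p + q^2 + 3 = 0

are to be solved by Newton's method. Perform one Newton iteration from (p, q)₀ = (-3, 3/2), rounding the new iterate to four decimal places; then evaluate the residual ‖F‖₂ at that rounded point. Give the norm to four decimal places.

3.9474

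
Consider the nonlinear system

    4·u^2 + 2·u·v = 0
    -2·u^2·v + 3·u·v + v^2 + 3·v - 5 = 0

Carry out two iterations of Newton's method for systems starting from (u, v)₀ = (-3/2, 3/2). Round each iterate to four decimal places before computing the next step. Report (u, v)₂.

At (-3/2, 3/2): F = (4.5000, -11.7500).
Jacobian J = [[8·u + 2·v, 2·u], [-4·u·v + 3·v, -2·u^2 + 3·u + 2·v + 3]].
At the point, J = [[-9.0000, -3.0000], [13.5000, -3.0000]] (det J = 67.5000).
Solving J·Δ = −F gives Δ = (0.7222, -0.6667).
Then the next iterate is (u, v)₁ = (-0.7778, 0.8333).
Round to (-0.7778, 0.8333) and repeat: F = (1.123610, -4.758381), J = [[-4.5558, -1.5556], [5.092463, 1.123254]].
Δ = (2.1893, -5.6895), so (u, v)₂ = (1.4115, -4.8562).

(1.4115, -4.8562)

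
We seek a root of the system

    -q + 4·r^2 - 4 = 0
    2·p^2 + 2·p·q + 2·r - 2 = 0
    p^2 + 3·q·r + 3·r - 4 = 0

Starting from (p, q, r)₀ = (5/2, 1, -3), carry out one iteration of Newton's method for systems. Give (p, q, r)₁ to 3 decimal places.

At (5/2, 1, -3): F = (31.000, 9.500, -15.750).
Jacobian J = [[0, -1, 8·r], [4·p + 2·q, 2·p, 2], [2·p, 3·r, 3·q + 3]].
At the point, J = [[0.000, -1.000, -24.000], [12.000, 5.000, 2.000], [5.000, -9.000, 6.000]] (det J = 3254.000).
Solving J·Δ = −F gives Δ = (-0.534, -1.154, 1.340).
Then the next iterate is (p, q, r)₁ = (1.966, -0.154, -1.660).

(1.966, -0.154, -1.660)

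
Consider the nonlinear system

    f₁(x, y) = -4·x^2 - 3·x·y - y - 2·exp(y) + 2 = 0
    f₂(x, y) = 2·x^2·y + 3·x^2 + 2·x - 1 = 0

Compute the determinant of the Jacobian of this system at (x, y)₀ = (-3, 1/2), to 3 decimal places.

508.456

J = [[-8·x - 3·y, -3·x - 2·exp(y) - 1], [4·x·y + 6·x + 2, 2·x^2]].
At the point, J = [[22.500, 4.70256], [-22.000, 18.000]].
det J = 508.456.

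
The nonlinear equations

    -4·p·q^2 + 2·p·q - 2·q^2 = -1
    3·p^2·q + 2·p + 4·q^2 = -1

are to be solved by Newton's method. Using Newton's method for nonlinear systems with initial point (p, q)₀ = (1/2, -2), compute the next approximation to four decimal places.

(0.5570, -0.9330)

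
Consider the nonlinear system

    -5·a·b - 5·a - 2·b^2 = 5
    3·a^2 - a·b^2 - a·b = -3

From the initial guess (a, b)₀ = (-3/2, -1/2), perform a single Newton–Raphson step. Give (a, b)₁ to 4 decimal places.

At (-3/2, -1/2): F = (-1.7500, 9.3750).
Jacobian J = [[-5·b - 5, -5·a - 4·b], [6·a - b^2 - b, -2·a·b - a]].
At the point, J = [[-2.5000, 9.5000], [-8.7500, 0.0000]] (det J = 83.1250).
Solving J·Δ = −F gives Δ = (1.0714, 0.4662).
Then the next iterate is (a, b)₁ = (-0.4286, -0.0338).

(-0.4286, -0.0338)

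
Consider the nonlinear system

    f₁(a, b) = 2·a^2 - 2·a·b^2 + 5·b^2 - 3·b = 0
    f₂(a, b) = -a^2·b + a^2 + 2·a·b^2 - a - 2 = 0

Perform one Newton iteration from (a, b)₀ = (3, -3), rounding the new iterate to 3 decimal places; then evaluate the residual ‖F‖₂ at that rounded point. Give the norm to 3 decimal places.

304.515

At (3, -3): F = (18.000, 85.000).
Jacobian J = [[4·a - 2·b^2, -4·a·b + 10·b - 3], [-2·a·b + 2·a + 2·b^2 - 1, -a^2 + 4·a·b]].
At the point, J = [[-6.000, 3.000], [41.000, -45.000]] (det J = 147.000).
Solving J·Δ = −F gives Δ = (7.245, 8.490).
Then the next iterate is (a, b)₁ = (10.245, 5.490).
Re-evaluating at (10.245, 5.490): F = (-273.42010, 134.05514), so ‖F‖₂ = 304.515.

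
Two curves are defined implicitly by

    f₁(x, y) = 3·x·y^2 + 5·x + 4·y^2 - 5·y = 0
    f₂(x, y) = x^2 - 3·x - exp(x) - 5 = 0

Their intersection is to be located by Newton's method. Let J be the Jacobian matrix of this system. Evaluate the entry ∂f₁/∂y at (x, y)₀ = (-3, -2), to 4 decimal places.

∂f₁/∂y = 6·x·y + 8·y - 5.
At (-3, -2) this is 15.0000.

15.0000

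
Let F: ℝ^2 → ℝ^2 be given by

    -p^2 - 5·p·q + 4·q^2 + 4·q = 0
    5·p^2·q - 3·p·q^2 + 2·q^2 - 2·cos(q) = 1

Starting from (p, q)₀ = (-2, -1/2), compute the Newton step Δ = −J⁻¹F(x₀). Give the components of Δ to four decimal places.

(-0.1379, 1.0897)

At (-2, -1/2): F = (-10.0000, -10.755165).
Jacobian J = [[-2·p - 5·q, -5·p + 8·q + 4], [10·p·q - 3·q^2, 5·p^2 - 6·p·q + 4·q + 2·sin(q)]].
At the point, J = [[6.5000, 10.0000], [9.2500, 11.041149]] (det J = -20.732532).
Solving J·Δ = −F gives Δ = (-0.1379, 1.0897).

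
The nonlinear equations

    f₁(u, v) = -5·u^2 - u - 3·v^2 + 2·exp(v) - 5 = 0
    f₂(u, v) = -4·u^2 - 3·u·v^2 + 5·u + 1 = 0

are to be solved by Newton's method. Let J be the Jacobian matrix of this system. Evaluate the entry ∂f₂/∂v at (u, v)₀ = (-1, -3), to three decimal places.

∂f₂/∂v = -6·u·v.
At (-1, -3) this is -18.000.

-18.000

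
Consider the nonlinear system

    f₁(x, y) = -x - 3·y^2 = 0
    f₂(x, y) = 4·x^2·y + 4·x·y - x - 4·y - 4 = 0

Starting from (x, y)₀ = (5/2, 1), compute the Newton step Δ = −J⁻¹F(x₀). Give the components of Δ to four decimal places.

At (5/2, 1): F = (-5.5000, 24.5000).
Jacobian J = [[-1, -6·y], [8·x·y + 4·y - 1, 4·x^2 + 4·x - 4]].
At the point, J = [[-1.0000, -6.0000], [23.0000, 31.0000]] (det J = 107.0000).
Solving J·Δ = −F gives Δ = (0.2196, -0.9533).

(0.2196, -0.9533)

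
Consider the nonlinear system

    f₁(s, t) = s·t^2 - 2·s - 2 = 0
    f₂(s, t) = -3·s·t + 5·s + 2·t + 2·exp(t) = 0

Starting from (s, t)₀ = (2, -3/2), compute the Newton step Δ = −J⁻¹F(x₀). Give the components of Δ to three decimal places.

(-1.854, -0.327)

At (2, -3/2): F = (-1.500, 16.44626).
Jacobian J = [[t^2 - 2, 2·s·t], [-3·t + 5, -3·s + 2·exp(t) + 2]].
At the point, J = [[0.250, -6.000], [9.500, -3.55374]] (det J = 56.11157).
Solving J·Δ = −F gives Δ = (-1.854, -0.327).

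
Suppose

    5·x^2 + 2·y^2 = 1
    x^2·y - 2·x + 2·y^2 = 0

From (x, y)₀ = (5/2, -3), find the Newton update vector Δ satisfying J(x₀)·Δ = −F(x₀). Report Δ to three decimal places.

At (5/2, -3): F = (48.250, -5.750).
Jacobian J = [[10·x, 4·y], [2·x·y - 2, x^2 + 4·y]].
At the point, J = [[25.000, -12.000], [-17.000, -5.750]] (det J = -347.750).
Solving J·Δ = −F gives Δ = (-0.996, 1.945).

(-0.996, 1.945)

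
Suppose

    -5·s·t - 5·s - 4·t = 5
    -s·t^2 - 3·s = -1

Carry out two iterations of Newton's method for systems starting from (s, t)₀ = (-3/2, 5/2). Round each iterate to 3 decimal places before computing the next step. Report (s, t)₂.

(-1.521, -2.253)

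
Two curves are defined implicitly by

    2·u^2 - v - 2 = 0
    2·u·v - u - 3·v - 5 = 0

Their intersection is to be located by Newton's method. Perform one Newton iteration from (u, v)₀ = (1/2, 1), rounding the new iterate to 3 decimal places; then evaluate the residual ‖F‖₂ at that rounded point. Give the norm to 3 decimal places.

At (1/2, 1): F = (-2.500, -7.500).
Jacobian J = [[4·u, -1], [2·v - 1, 2·u - 3]].
At the point, J = [[2.000, -1.000], [1.000, -2.000]] (det J = -3.000).
Solving J·Δ = −F gives Δ = (-0.833, -4.167).
Then the next iterate is (u, v)₁ = (-0.333, -3.167).
Re-evaluating at (-0.333, -3.167): F = (1.38878, 6.94322), so ‖F‖₂ = 7.081.

7.081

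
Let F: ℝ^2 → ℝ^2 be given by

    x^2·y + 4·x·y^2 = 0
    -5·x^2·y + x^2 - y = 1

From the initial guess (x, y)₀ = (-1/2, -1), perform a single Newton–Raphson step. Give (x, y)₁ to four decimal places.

At (-1/2, -1): F = (-2.2500, 1.5000).
Jacobian J = [[2·x·y + 4·y^2, x^2 + 8·x·y], [-10·x·y + 2·x, -5·x^2 - 1]].
At the point, J = [[5.0000, 4.2500], [-6.0000, -2.2500]] (det J = 14.2500).
Solving J·Δ = −F gives Δ = (0.0921, 0.4211).
Then the next iterate is (x, y)₁ = (-0.4079, -0.5789).

(-0.4079, -0.5789)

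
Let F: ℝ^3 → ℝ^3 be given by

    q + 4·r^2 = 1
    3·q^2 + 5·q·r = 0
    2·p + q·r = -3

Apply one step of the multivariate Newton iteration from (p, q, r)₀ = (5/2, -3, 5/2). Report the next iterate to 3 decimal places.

At (5/2, -3, 5/2): F = (21.000, -10.500, 0.500).
Jacobian J = [[0, 1, 8·r], [0, 6·q + 5·r, 5·q], [2, r, q]].
At the point, J = [[0.000, 1.000, 20.000], [0.000, -5.500, -15.000], [2.000, 2.500, -3.000]] (det J = 190.000).
Solving J·Δ = −F gives Δ = (-3.289, 1.105, -1.105).
Then the next iterate is (p, q, r)₁ = (-0.789, -1.895, 1.395).

(-0.789, -1.895, 1.395)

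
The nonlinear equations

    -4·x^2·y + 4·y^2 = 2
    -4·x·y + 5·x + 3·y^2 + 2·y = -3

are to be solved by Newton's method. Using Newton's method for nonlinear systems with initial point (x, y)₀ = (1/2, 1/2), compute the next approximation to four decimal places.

At (1/2, 1/2): F = (-1.5000, 6.2500).
Jacobian J = [[-8·x·y, -4·x^2 + 8·y], [-4·y + 5, -4·x + 6·y + 2]].
At the point, J = [[-2.0000, 3.0000], [3.0000, 3.0000]] (det J = -15.0000).
Solving J·Δ = −F gives Δ = (-1.5500, -0.5333).
Then the next iterate is (x, y)₁ = (-1.0500, -0.0333).

(-1.0500, -0.0333)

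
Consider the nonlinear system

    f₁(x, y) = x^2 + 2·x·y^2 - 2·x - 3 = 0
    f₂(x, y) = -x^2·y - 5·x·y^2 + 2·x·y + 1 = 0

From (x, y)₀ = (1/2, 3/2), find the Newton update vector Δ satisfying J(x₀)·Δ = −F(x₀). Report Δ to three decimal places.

At (1/2, 3/2): F = (-1.500, -3.500).
Jacobian J = [[2·x + 2·y^2 - 2, 4·x·y], [-2·x·y - 5·y^2 + 2·y, -x^2 - 10·x·y + 2·x]].
At the point, J = [[3.500, 3.000], [-9.750, -6.750]] (det J = 5.625).
Solving J·Δ = −F gives Δ = (-3.667, 4.778).

(-3.667, 4.778)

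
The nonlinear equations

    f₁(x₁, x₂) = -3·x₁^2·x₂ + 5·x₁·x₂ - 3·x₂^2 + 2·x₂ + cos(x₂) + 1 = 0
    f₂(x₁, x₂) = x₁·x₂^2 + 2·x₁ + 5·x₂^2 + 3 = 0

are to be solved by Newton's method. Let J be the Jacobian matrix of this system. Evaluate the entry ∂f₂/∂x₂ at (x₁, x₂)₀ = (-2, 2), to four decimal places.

12.0000

∂f₂/∂x₂ = 2·x₁·x₂ + 10·x₂.
At (-2, 2) this is 12.0000.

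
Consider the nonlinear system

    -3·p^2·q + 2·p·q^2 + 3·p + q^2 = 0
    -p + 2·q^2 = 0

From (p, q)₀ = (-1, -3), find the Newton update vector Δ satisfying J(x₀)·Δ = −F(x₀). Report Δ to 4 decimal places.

At (-1, -3): F = (-3.0000, 19.0000).
Jacobian J = [[-6·p·q + 2·q^2 + 3, -3·p^2 + 4·p·q + 2·q], [-1, 4·q]].
At the point, J = [[3.0000, 3.0000], [-1.0000, -12.0000]] (det J = -33.0000).
Solving J·Δ = −F gives Δ = (-0.6364, 1.6364).

(-0.6364, 1.6364)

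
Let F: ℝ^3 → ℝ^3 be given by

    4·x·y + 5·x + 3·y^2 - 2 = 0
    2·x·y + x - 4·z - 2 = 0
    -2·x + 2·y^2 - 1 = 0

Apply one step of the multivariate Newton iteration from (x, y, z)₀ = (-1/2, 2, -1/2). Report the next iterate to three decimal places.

(-0.081, 1.105, -0.377)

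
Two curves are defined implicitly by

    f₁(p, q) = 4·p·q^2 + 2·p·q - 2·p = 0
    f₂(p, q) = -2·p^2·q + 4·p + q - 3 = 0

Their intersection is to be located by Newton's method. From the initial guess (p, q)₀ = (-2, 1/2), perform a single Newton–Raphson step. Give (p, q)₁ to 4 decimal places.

(-0.1875, 0.5000)

At (-2, 1/2): F = (0.0000, -14.5000).
Jacobian J = [[4·q^2 + 2·q - 2, 8·p·q + 2·p], [-4·p·q + 4, -2·p^2 + 1]].
At the point, J = [[0.0000, -12.0000], [8.0000, -7.0000]] (det J = 96.0000).
Solving J·Δ = −F gives Δ = (1.8125, 0.0000).
Then the next iterate is (p, q)₁ = (-0.1875, 0.5000).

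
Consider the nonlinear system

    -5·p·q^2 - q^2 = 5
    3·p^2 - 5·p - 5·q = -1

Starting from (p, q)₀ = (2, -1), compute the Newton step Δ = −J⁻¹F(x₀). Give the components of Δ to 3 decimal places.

(-0.744, 0.558)

At (2, -1): F = (-16.000, 8.000).
Jacobian J = [[-5·q^2, -10·p·q - 2·q], [6·p - 5, -5]].
At the point, J = [[-5.000, 22.000], [7.000, -5.000]] (det J = -129.000).
Solving J·Δ = −F gives Δ = (-0.744, 0.558).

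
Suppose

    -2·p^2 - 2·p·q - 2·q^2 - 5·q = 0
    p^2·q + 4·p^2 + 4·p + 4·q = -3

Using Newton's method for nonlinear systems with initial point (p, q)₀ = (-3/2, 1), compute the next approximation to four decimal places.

(-1.0030, -0.0854)

At (-3/2, 1): F = (-8.5000, 12.2500).
Jacobian J = [[-4·p - 2·q, -2·p - 4·q - 5], [2·p·q + 8·p + 4, p^2 + 4]].
At the point, J = [[4.0000, -6.0000], [-11.0000, 6.2500]] (det J = -41.0000).
Solving J·Δ = −F gives Δ = (0.4970, -1.0854).
Then the next iterate is (p, q)₁ = (-1.0030, -0.0854).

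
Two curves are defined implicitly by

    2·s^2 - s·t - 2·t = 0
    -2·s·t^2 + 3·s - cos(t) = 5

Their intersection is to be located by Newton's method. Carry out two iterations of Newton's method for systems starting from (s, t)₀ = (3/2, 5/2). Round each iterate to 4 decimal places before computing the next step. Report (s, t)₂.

(0.8265, 0.3911)

At (3/2, 5/2): F = (-4.2500, -18.448856).
Jacobian J = [[4·s - t, -s - 2], [-2·t^2 + 3, -4·s·t + sin(t)]].
At the point, J = [[3.5000, -3.5000], [-9.5000, -14.401528]] (det J = -83.655347).
Solving J·Δ = −F gives Δ = (-0.0402, -1.2545).
Then the next iterate is (s, t)₁ = (1.4598, 1.2455).
Round to (1.4598, 1.2455) and repeat: F = (-0.047149, -5.469278), J = [[4.5937, -3.4598], [-0.102541, -6.325168]].
Δ = (-0.6333, -0.8544), so (s, t)₂ = (0.8265, 0.3911).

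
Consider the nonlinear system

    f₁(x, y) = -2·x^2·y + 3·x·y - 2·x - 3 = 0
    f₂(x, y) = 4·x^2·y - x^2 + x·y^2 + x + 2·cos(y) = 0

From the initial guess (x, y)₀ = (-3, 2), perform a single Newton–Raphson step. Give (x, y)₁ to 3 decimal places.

At (-3, 2): F = (-51.000, 47.16771).
Jacobian J = [[-4·x·y + 3·y - 2, -2·x^2 + 3·x], [8·x·y - 2·x + y^2 + 1, 4·x^2 + 2·x·y - 2·sin(y)]].
At the point, J = [[28.000, -27.000], [-37.000, 22.18141]] (det J = -377.92066).
Solving J·Δ = −F gives Δ = (0.376, -1.498).
Then the next iterate is (x, y)₁ = (-2.624, 0.502).

(-2.624, 0.502)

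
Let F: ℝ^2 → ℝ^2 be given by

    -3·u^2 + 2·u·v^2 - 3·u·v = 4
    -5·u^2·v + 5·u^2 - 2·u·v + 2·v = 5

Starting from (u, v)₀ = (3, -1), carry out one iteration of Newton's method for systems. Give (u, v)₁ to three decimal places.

At (3, -1): F = (-16.000, 89.000).
Jacobian J = [[-6·u + 2·v^2 - 3·v, 4·u·v - 3·u], [-10·u·v + 10·u - 2·v, -5·u^2 - 2·u + 2]].
At the point, J = [[-13.000, -21.000], [62.000, -49.000]] (det J = 1939.000).
Solving J·Δ = −F gives Δ = (-1.368, 0.085).
Then the next iterate is (u, v)₁ = (1.632, -0.915).

(1.632, -0.915)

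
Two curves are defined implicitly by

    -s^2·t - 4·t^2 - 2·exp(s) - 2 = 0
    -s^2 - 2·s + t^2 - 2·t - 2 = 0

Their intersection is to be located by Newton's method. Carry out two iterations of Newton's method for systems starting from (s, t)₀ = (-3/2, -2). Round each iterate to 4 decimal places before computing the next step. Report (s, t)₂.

At (-3/2, -2): F = (-13.946260, 6.7500).
Jacobian J = [[-2·s·t - 2·exp(s), -s^2 - 8·t], [-2·s - 2, 2·t - 2]].
At the point, J = [[-6.446260, 13.7500], [1.0000, -6.0000]] (det J = 24.927562).
Solving J·Δ = −F gives Δ = (0.3665, 1.1861).
Then the next iterate is (s, t)₁ = (-1.1335, -0.8139).
Round to (-1.1335, -0.8139) and repeat: F = (-4.247825, 1.272411), J = [[-2.488921, 5.226378], [0.2670, -3.6278]].
Δ = (-1.1475, 0.2663), so (s, t)₂ = (-2.2810, -0.5476).

(-2.2810, -0.5476)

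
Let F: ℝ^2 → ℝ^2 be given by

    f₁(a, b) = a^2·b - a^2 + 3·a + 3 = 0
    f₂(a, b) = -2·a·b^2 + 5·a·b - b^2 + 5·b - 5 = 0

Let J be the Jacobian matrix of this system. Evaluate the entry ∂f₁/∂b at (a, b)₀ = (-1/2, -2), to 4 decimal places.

∂f₁/∂b = a^2.
At (-1/2, -2) this is 0.2500.

0.2500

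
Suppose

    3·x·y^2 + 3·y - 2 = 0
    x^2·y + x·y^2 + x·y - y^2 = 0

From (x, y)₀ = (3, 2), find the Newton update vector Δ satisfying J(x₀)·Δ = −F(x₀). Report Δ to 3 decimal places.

At (3, 2): F = (40.000, 32.000).
Jacobian J = [[3·y^2, 6·x·y + 3], [2·x·y + y^2 + y, x^2 + 2·x·y + x - 2·y]].
At the point, J = [[12.000, 39.000], [18.000, 20.000]] (det J = -462.000).
Solving J·Δ = −F gives Δ = (-0.970, -0.727).

(-0.970, -0.727)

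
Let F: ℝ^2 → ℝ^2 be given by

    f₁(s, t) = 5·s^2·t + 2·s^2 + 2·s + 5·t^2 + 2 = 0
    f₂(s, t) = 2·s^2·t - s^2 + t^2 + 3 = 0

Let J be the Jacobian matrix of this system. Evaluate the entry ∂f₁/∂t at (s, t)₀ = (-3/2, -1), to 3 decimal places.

1.250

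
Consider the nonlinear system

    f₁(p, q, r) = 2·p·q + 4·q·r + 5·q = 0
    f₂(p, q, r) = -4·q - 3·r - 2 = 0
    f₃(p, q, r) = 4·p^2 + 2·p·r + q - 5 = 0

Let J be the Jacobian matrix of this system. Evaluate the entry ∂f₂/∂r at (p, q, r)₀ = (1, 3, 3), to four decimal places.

-3.0000

∂f₂/∂r = -3.
At (1, 3, 3) this is -3.0000.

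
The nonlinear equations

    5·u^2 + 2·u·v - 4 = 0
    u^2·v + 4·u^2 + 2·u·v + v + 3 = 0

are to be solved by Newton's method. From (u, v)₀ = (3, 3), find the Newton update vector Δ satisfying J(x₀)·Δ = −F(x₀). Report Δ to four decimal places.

At (3, 3): F = (59.0000, 87.0000).
Jacobian J = [[10·u + 2·v, 2·u], [2·u·v + 8·u + 2·v, u^2 + 2·u + 1]].
At the point, J = [[36.0000, 6.0000], [48.0000, 16.0000]] (det J = 288.0000).
Solving J·Δ = −F gives Δ = (-1.4653, -1.0417).

(-1.4653, -1.0417)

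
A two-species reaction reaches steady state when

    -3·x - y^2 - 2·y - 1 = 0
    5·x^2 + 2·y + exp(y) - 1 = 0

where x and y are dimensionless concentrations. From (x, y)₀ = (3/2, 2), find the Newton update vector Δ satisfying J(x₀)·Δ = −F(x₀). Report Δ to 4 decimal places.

At (3/2, 2): F = (-13.5000, 21.639056).
Jacobian J = [[-3, -2·y - 2], [10·x, exp(y) + 2]].
At the point, J = [[-3.0000, -6.0000], [15.0000, 9.389056]] (det J = 61.832832).
Solving J·Δ = −F gives Δ = (-0.0498, -2.2251).

(-0.0498, -2.2251)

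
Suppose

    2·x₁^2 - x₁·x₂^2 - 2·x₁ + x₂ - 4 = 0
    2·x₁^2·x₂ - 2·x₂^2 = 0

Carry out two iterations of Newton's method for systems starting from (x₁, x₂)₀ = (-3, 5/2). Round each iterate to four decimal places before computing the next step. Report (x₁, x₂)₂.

(-1.1927, 0.7885)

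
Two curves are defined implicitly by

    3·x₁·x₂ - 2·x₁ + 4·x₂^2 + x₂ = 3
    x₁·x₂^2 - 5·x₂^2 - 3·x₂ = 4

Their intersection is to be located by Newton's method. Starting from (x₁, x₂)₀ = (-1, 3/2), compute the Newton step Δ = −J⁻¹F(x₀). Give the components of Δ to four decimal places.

(1.5333, -0.8833)

At (-1, 3/2): F = (5.0000, -22.0000).
Jacobian J = [[3·x₂ - 2, 3·x₁ + 8·x₂ + 1], [x₂^2, 2·x₁·x₂ - 10·x₂ - 3]].
At the point, J = [[2.5000, 10.0000], [2.2500, -21.0000]] (det J = -75.0000).
Solving J·Δ = −F gives Δ = (1.5333, -0.8833).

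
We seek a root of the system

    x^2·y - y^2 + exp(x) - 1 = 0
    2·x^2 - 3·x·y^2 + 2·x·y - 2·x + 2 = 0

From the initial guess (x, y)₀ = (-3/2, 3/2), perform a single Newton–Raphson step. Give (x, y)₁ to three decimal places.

At (-3/2, 3/2): F = (0.34813, 15.125).
Jacobian J = [[2·x·y + exp(x), x^2 - 2·y], [4·x - 3·y^2 + 2·y - 2, -6·x·y + 2·x]].
At the point, J = [[-4.27687, -0.750], [-11.750, 10.500]] (det J = -53.71963).
Solving J·Δ = −F gives Δ = (0.279, -1.128).
Then the next iterate is (x, y)₁ = (-1.221, 0.372).

(-1.221, 0.372)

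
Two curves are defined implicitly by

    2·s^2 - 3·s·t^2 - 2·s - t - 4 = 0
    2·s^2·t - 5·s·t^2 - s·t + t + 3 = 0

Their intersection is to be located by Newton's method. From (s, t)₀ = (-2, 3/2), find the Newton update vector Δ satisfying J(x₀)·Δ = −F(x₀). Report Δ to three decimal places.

(0.398, -0.784)

At (-2, 3/2): F = (20.000, 42.000).
Jacobian J = [[4·s - 3·t^2 - 2, -6·s·t - 1], [4·s·t - 5·t^2 - t, 2·s^2 - 10·s·t - s + 1]].
At the point, J = [[-16.750, 17.000], [-24.750, 41.000]] (det J = -266.000).
Solving J·Δ = −F gives Δ = (0.398, -0.784).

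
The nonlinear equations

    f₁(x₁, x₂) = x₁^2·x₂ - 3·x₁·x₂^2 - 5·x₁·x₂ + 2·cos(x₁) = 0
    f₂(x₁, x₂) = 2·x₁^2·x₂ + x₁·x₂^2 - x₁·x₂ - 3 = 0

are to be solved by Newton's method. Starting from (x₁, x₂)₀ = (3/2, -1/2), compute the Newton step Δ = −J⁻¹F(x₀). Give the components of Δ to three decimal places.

(-0.147, 2.530)

At (3/2, -1/2): F = (1.64147, -4.125).
Jacobian J = [[2·x₁·x₂ - 3·x₂^2 - 5·x₂ - 2·sin(x₁), x₁^2 - 6·x₁·x₂ - 5·x₁], [4·x₁·x₂ + x₂^2 - x₂, 2·x₁^2 + 2·x₁·x₂ - x₁]].
At the point, J = [[-1.74499, -0.750], [-2.250, 1.500]] (det J = -4.30498).
Solving J·Δ = −F gives Δ = (-0.147, 2.530).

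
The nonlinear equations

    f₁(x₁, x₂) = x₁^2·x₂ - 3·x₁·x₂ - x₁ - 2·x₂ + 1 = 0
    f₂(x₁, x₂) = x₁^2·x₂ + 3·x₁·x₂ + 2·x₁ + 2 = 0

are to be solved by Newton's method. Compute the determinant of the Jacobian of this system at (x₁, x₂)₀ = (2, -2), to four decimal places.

J = [[2·x₁·x₂ - 3·x₂ - 1, x₁^2 - 3·x₁ - 2], [2·x₁·x₂ + 3·x₂ + 2, x₁^2 + 3·x₁]].
At the point, J = [[-3.0000, -4.0000], [-12.0000, 10.0000]].
det J = -78.0000.

-78.0000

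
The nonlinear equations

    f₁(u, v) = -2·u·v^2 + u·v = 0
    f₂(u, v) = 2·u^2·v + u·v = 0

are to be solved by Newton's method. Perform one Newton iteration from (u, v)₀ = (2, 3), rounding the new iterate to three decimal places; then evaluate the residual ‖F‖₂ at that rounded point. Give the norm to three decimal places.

12.434

At (2, 3): F = (-30.000, 30.000).
Jacobian J = [[-2·v^2 + v, -4·u·v + u], [4·u·v + v, 2·u^2 + u]].
At the point, J = [[-15.000, -22.000], [27.000, 10.000]] (det J = 444.000).
Solving J·Δ = −F gives Δ = (-0.811, -0.811).
Then the next iterate is (u, v)₁ = (1.189, 2.189).
Re-evaluating at (1.189, 2.189): F = (-8.79199, 8.79199), so ‖F‖₂ = 12.434.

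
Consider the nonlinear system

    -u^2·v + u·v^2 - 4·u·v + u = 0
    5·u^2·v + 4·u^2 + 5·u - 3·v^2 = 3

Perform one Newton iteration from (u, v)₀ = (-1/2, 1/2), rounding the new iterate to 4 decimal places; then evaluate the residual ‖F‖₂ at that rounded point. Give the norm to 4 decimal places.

At (-1/2, 1/2): F = (0.2500, -4.6250).
Jacobian J = [[-2·u·v + v^2 - 4·v + 1, -u^2 + 2·u·v - 4·u], [10·u·v + 8·u + 5, 5·u^2 - 6·v]].
At the point, J = [[-0.2500, 1.2500], [-1.5000, -1.7500]] (det J = 2.3125).
Solving J·Δ = −F gives Δ = (-2.3108, -0.6622).
Then the next iterate is (u, v)₁ = (-2.8108, -0.1622).
Re-evaluating at (-2.8108, -0.1622): F = (-3.426919, 8.062076), so ‖F‖₂ = 8.7602.

8.7602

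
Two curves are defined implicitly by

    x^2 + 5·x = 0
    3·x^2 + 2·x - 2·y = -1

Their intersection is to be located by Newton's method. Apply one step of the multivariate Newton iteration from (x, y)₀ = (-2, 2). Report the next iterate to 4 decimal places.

(4.0000, -25.5000)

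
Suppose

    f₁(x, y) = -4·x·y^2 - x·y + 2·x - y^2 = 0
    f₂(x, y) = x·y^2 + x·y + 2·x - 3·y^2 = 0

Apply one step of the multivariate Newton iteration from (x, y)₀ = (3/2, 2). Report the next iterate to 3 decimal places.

(1.091, 1.273)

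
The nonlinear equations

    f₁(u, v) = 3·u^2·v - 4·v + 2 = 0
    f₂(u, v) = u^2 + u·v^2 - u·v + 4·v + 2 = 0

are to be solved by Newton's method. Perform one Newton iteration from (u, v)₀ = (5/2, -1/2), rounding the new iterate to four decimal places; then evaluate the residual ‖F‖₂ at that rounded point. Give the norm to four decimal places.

At (5/2, -1/2): F = (-5.3750, 8.1250).
Jacobian J = [[6·u·v, 3·u^2 - 4], [2·u + v^2 - v, 2·u·v - u + 4]].
At the point, J = [[-7.5000, 14.7500], [5.7500, -1.0000]] (det J = -77.3125).
Solving J·Δ = −F gives Δ = (-1.4806, -0.3884).
Then the next iterate is (u, v)₁ = (1.0194, -0.8884).
Re-evaluating at (1.0194, -0.8884): F = (2.783987, 1.195777), so ‖F‖₂ = 3.0299.

3.0299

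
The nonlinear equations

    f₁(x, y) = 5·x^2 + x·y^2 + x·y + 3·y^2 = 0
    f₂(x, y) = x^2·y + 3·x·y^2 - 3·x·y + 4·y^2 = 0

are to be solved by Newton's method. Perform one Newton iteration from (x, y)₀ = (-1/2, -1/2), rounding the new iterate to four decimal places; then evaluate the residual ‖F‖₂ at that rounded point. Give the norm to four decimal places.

0.5628

At (-1/2, -1/2): F = (2.1250, -0.2500).
Jacobian J = [[10·x + y^2 + y, 2·x·y + x + 6·y], [2·x·y + 3·y^2 - 3·y, x^2 + 6·x·y - 3·x + 8·y]].
At the point, J = [[-5.2500, -3.0000], [2.7500, -0.7500]] (det J = 12.1875).
Solving J·Δ = −F gives Δ = (0.1923, 0.3718).
Then the next iterate is (x, y)₁ = (-0.3077, -0.1282).
Re-evaluating at (-0.3077, -0.1282): F = (0.557092, -0.079910), so ‖F‖₂ = 0.5628.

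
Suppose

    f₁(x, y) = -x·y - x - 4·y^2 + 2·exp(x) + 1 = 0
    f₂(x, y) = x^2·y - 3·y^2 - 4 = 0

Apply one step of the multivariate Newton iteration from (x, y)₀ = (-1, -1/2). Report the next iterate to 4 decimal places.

At (-1, -1/2): F = (1.235759, -5.2500).
Jacobian J = [[-y + 2·exp(x) - 1, -x - 8·y], [2·x·y, x^2 - 6·y]].
At the point, J = [[0.235759, 5.0000], [1.0000, 4.0000]] (det J = -4.056964).
Solving J·Δ = −F gives Δ = (7.6888, -0.6097).
Then the next iterate is (x, y)₁ = (6.6888, -1.1097).

(6.6888, -1.1097)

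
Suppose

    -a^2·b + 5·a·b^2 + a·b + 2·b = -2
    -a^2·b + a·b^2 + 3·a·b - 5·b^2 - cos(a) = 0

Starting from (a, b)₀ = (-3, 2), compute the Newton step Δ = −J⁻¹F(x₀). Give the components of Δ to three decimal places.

(-4.655, -3.375)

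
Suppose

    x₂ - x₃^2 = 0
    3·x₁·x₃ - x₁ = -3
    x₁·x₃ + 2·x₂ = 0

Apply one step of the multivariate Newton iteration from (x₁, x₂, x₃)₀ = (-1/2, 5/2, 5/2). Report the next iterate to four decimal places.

At (-1/2, 5/2, 5/2): F = (-3.7500, -0.2500, 3.7500).
Jacobian J = [[0, 1, -2·x₃], [3·x₃ - 1, 0, 3·x₁], [x₃, 2, x₁]].
At the point, J = [[0.0000, 1.0000, -5.0000], [6.5000, 0.0000, -1.5000], [2.5000, 2.0000, -0.5000]] (det J = -65.5000).
Solving J·Δ = −F gives Δ = (-0.2214, -1.8798, -1.1260).
Then the next iterate is (x₁, x₂, x₃)₁ = (-0.7214, 0.6202, 1.3740).

(-0.7214, 0.6202, 1.3740)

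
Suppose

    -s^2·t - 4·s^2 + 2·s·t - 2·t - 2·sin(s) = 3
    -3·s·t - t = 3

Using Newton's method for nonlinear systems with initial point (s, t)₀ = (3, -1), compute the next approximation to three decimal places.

(1.064, -0.881)

At (3, -1): F = (-34.28224, 7.000).
Jacobian J = [[-2·s·t - 8·s + 2·t - 2·cos(s), -s^2 + 2·s - 2], [-3·t, -3·s - 1]].
At the point, J = [[-18.02002, -5.000], [3.000, -10.000]] (det J = 195.20015).
Solving J·Δ = −F gives Δ = (-1.936, 0.119).
Then the next iterate is (s, t)₁ = (1.064, -0.881).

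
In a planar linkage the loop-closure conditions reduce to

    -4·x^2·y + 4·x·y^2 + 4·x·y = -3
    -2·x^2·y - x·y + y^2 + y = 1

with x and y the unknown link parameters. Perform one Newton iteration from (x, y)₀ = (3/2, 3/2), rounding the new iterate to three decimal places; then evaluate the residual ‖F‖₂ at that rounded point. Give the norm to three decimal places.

At (3/2, 3/2): F = (12.000, -6.250).
Jacobian J = [[-8·x·y + 4·y^2 + 4·y, -4·x^2 + 8·x·y + 4·x], [-4·x·y - y, -2·x^2 - x + 2·y + 1]].
At the point, J = [[-3.000, 15.000], [-10.500, -2.000]] (det J = 163.500).
Solving J·Δ = −F gives Δ = (-0.427, -0.885).
Then the next iterate is (x, y)₁ = (1.073, 0.615).
Re-evaluating at (1.073, 0.615): F = (4.43065, -2.08280), so ‖F‖₂ = 4.896.

4.896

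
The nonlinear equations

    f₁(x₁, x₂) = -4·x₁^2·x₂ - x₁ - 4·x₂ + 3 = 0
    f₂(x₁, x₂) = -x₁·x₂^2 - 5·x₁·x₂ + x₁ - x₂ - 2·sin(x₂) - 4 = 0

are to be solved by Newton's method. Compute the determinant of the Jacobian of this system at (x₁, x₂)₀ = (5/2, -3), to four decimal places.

408.3191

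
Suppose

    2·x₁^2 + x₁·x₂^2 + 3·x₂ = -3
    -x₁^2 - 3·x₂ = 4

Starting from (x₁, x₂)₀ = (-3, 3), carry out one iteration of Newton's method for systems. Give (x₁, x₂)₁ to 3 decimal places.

At (-3, 3): F = (3.000, -22.000).
Jacobian J = [[4·x₁ + x₂^2, 2·x₁·x₂ + 3], [-2·x₁, -3]].
At the point, J = [[-3.000, -15.000], [6.000, -3.000]] (det J = 99.000).
Solving J·Δ = −F gives Δ = (3.424, -0.485).
Then the next iterate is (x₁, x₂)₁ = (0.424, 2.515).

(0.424, 2.515)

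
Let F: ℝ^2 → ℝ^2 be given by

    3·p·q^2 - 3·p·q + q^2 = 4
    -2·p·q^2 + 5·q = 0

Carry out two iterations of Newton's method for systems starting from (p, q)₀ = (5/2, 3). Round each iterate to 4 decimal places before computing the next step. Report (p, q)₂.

(2.1019, 1.4634)

At (5/2, 3): F = (50.0000, -30.0000).
Jacobian J = [[3·q^2 - 3·q, 6·p·q - 3·p + 2·q], [-2·q^2, -4·p·q + 5]].
At the point, J = [[18.0000, 43.5000], [-18.0000, -25.0000]] (det J = 333.0000).
Solving J·Δ = −F gives Δ = (-0.1652, -1.0811).
Then the next iterate is (p, q)₁ = (2.3348, 1.9189).
Round to (2.3348, 1.9189) and repeat: F = (12.032876, -7.599795), J = [[5.289832, 23.714886], [-7.364354, -12.920991]].
Δ = (-0.2329, -0.4555), so (p, q)₂ = (2.1019, 1.4634).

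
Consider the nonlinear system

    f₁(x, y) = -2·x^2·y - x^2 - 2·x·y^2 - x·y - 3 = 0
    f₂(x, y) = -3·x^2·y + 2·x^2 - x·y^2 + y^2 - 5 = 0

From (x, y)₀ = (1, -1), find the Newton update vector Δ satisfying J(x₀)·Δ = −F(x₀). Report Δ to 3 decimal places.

(0.750, 2.250)

At (1, -1): F = (-3.000, 0.000).
Jacobian J = [[-4·x·y - 2·x - 2·y^2 - y, -2·x^2 - 4·x·y - x], [-6·x·y + 4·x - y^2, -3·x^2 - 2·x·y + 2·y]].
At the point, J = [[1.000, 1.000], [9.000, -3.000]] (det J = -12.000).
Solving J·Δ = −F gives Δ = (0.750, 2.250).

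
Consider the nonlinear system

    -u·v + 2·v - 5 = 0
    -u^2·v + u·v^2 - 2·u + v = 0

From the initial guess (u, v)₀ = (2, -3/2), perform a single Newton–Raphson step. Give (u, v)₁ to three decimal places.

(5.333, 1.370)

At (2, -3/2): F = (-5.000, 5.000).
Jacobian J = [[-v, -u + 2], [-2·u·v + v^2 - 2, -u^2 + 2·u·v + 1]].
At the point, J = [[1.500, 0.000], [6.250, -9.000]] (det J = -13.500).
Solving J·Δ = −F gives Δ = (3.333, 2.870).
Then the next iterate is (u, v)₁ = (5.333, 1.370).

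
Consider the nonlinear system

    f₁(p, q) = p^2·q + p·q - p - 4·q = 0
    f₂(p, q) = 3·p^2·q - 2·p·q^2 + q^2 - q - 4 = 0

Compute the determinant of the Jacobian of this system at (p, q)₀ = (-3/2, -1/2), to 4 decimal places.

J = [[2·p·q + q - 1, p^2 + p - 4], [6·p·q - 2·q^2, 3·p^2 - 4·p·q + 2·q - 1]].
At the point, J = [[0.0000, -3.2500], [4.0000, 1.7500]].
det J = 13.0000.

13.0000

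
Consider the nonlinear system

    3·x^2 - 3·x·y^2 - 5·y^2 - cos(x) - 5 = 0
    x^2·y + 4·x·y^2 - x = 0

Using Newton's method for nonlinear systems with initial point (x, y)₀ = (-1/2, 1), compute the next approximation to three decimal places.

(-1.116, 0.338)

At (-1/2, 1): F = (-8.62758, -1.250).
Jacobian J = [[6·x - 3·y^2 + sin(x), -6·x·y - 10·y], [2·x·y + 4·y^2 - 1, x^2 + 8·x·y]].
At the point, J = [[-6.47943, -7.000], [2.000, -3.750]] (det J = 38.29785).
Solving J·Δ = −F gives Δ = (-0.616, -0.662).
Then the next iterate is (x, y)₁ = (-1.116, 0.338).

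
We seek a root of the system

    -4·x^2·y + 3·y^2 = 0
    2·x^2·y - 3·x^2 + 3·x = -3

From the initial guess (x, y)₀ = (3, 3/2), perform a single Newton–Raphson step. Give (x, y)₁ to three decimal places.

(2.071, 0.988)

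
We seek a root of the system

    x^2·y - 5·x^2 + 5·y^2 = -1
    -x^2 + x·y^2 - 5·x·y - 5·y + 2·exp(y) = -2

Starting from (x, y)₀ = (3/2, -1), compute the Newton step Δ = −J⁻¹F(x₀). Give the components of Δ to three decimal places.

(-0.772, 0.824)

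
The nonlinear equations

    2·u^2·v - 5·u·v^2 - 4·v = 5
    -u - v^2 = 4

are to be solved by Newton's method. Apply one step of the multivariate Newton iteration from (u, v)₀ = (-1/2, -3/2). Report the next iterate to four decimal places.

At (-1/2, -3/2): F = (5.8750, -5.7500).
Jacobian J = [[4·u·v - 5·v^2, 2·u^2 - 10·u·v - 4], [-1, -2·v]].
At the point, J = [[-8.2500, -11.0000], [-1.0000, 3.0000]] (det J = -35.7500).
Solving J·Δ = −F gives Δ = (-1.2762, 1.4913).
Then the next iterate is (u, v)₁ = (-1.7762, -0.0087).

(-1.7762, -0.0087)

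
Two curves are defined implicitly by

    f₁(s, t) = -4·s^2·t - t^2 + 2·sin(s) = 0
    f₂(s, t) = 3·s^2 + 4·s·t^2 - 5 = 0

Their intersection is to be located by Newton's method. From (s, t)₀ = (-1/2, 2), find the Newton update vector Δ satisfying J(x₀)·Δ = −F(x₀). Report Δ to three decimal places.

(-0.428, -2.226)

At (-1/2, 2): F = (-6.95885, -12.250).
Jacobian J = [[-8·s·t + 2·cos(s), -4·s^2 - 2·t], [6·s + 4·t^2, 8·s·t]].
At the point, J = [[9.75517, -5.000], [13.000, -8.000]] (det J = -13.04132).
Solving J·Δ = −F gives Δ = (-0.428, -2.226).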